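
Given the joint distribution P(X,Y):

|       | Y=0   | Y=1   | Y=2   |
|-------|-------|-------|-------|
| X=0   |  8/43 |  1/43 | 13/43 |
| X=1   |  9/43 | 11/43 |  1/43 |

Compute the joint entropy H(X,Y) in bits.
2.2009 bits

H(X,Y) = -Σ_{x,y} P(x,y) log₂ P(x,y). Per-cell terms -P(x,y)·log₂P(x,y):
  X=0: 0.45140, 0.12619, 0.52176
  X=1: 0.47226, 0.50314, 0.12619
Sum of the 6 terms: H(X,Y) = 2.2009 bits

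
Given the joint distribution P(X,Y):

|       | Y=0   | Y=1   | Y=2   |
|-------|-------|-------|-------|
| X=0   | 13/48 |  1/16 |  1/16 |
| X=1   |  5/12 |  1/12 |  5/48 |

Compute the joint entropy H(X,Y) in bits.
2.1753 bits

H(X,Y) = -Σ_{x,y} P(x,y) log₂ P(x,y). Per-cell terms -P(x,y)·log₂P(x,y):
  X=0: 0.5104, 0.2500, 0.2500
  X=1: 0.5263, 0.2987, 0.3399
Sum of the 6 terms: H(X,Y) = 2.1753 bits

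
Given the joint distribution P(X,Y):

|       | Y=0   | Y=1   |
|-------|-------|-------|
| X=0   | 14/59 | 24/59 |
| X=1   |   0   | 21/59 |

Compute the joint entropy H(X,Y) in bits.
1.5508 bits

H(X,Y) = -Σ_{x,y} P(x,y) log₂ P(x,y). Per-cell terms -P(x,y)·log₂P(x,y):
  X=0: 0.4924, 0.5279
  X=1: 0.0000, 0.5305
  (cells with P = 0 contribute 0)
Sum of the 4 terms: H(X,Y) = 1.5508 bits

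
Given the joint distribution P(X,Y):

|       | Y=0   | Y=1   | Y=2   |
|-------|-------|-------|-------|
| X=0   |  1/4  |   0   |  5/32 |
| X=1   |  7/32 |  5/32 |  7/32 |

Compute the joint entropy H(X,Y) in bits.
2.2962 bits

H(X,Y) = -Σ_{x,y} P(x,y) log₂ P(x,y). Per-cell terms -P(x,y)·log₂P(x,y):
  X=0: 0.50000, 0.00000, 0.41845
  X=1: 0.47964, 0.41845, 0.47964
  (cells with P = 0 contribute 0)
Sum of the 6 terms: H(X,Y) = 2.2962 bits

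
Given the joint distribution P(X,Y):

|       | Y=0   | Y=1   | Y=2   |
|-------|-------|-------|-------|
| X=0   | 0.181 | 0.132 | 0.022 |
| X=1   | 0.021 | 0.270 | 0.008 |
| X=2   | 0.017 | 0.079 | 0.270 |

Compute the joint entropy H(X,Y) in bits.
2.5351 bits

H(X,Y) = -Σ_{x,y} P(x,y) log₂ P(x,y). Per-cell terms -P(x,y)·log₂P(x,y):
  X=0: 0.44633, 0.38562, 0.12114
  X=1: 0.11704, 0.51002, 0.05573
  X=2: 0.09993, 0.28930, 0.51002
Sum of the 9 terms: H(X,Y) = 2.5351 bits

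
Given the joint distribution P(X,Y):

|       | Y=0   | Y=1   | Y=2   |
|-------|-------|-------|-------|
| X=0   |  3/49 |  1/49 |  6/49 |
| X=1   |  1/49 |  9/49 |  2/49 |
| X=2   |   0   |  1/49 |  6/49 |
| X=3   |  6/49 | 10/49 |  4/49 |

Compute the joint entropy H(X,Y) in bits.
3.1038 bits

H(X,Y) = -Σ_{x,y} P(x,y) log₂ P(x,y). Per-cell terms -P(x,y)·log₂P(x,y):
  X=0: 0.246719, 0.114586, 0.370989
  X=1: 0.114586, 0.449042, 0.188356
  X=2: 0.000000, 0.114586, 0.370989
  X=3: 0.370989, 0.467915, 0.295078
  (cells with P = 0 contribute 0)
Sum of the 12 terms: H(X,Y) = 3.1038 bits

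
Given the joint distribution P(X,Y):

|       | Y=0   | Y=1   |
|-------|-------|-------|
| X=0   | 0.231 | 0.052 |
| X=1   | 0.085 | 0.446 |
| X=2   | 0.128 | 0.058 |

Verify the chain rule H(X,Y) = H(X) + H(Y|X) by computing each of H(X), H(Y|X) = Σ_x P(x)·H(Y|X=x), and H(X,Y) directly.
H(X) = 1.4516 bits, H(Y|X) = 0.6982 bits, H(X,Y) = 2.1498 bits

Marginal of X (row sums):
  P(X=0) = 0.231 + 0.052 = 0.283
  P(X=1) = 0.085 + 0.446 = 0.531
  P(X=2) = 0.128 + 0.058 = 0.186
H(X) = -[0.283·log₂(0.283) + 0.531·log₂(0.531) + 0.186·log₂(0.186)]
  = 0.515379 + 0.484918 + 0.451352 = 1.4516 bits

H(Y|X) = Σ_x P(x)·H(Y|X=x):
  X=0: P(X=0) = 0.283, P(Y|X=0) = (231/283, 52/283) → H(Y|X=0) = 0.688203
  X=1: P(X=1) = 0.531, P(Y|X=1) = (85/531, 446/531) → H(Y|X=1) = 0.634490
  X=2: P(X=2) = 0.186, P(Y|X=2) = (64/93, 29/93) → H(Y|X=2) = 0.895272
H(Y|X) = 0.283·0.688203 + 0.531·0.634490 + 0.186·0.895272 = 0.6982 bits

H(X,Y) = -Σ_{x,y} P(x,y) log₂ P(x,y). Per-cell terms -P(x,y)·log₂P(x,y):
  X=0: 0.488342, 0.221798
  X=1: 0.302293, 0.519538
  X=2: 0.379620, 0.238253
Sum of the 6 terms: H(X,Y) = 2.1498 bits

Chain rule check:
  H(X) + H(Y|X) = 1.4516 + 0.6982 = 2.1498 bits
  H(X,Y) = 2.1498 bits
✓ Chain rule verified.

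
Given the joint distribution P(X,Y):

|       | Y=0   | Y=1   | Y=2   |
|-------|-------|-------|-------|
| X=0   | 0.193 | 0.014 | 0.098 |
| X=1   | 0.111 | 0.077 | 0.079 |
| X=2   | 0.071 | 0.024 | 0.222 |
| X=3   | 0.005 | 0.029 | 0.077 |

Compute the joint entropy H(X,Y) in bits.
3.1521 bits

H(X,Y) = -Σ_{x,y} P(x,y) log₂ P(x,y). Per-cell terms -P(x,y)·log₂P(x,y):
  X=0: 0.45805, 0.08622, 0.32841
  X=1: 0.35202, 0.28482, 0.28930
  X=2: 0.27094, 0.12914, 0.48204
  X=3: 0.03822, 0.14813, 0.28482
Sum of the 12 terms: H(X,Y) = 3.1521 bits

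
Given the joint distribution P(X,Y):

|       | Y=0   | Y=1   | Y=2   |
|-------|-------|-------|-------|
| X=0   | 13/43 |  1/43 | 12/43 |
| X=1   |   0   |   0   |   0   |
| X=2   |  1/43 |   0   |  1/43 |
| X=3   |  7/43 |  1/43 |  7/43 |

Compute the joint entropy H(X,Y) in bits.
2.3930 bits

H(X,Y) = -Σ_{x,y} P(x,y) log₂ P(x,y). Per-cell terms -P(x,y)·log₂P(x,y):
  X=0: 0.52176, 0.12619, 0.51385
  X=1: 0.00000, 0.00000, 0.00000
  X=2: 0.12619, 0.00000, 0.12619
  X=3: 0.42633, 0.12619, 0.42633
  (cells with P = 0 contribute 0)
Sum of the 12 terms: H(X,Y) = 2.3930 bits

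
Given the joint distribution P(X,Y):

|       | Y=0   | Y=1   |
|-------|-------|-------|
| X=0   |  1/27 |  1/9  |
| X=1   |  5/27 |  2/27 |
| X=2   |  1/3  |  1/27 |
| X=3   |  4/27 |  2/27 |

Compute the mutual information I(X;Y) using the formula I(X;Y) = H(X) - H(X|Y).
0.1550 bits

I(X;Y) = H(X) - H(X|Y)

Marginal of X (row sums):
  P(X=0) = 1/27 + 1/9 = 4/27
  P(X=1) = 5/27 + 2/27 = 7/27
  P(X=2) = 1/3 + 1/27 = 10/27
  P(X=3) = 4/27 + 2/27 = 2/9
H(X) = -[(4/27)·log₂(4/27) + (7/27)·log₂(7/27) + (10/27)·log₂(10/27) + (2/9)·log₂(2/9)]
  = 0.40813 + 0.50492 + 0.53073 + 0.48221 = 1.9260 bits

Marginal of Y (column sums):
  P(Y=0) = 1/27 + 5/27 + 1/3 + 4/27 = 19/27
  P(Y=1) = 1/9 + 2/27 + 1/27 + 2/27 = 8/27
H(X|Y) = Σ_y P(y)·H(X|Y=y):
  Y=0: P(Y=0) = 19/27, P(X|Y=0) = (1/19, 5/19, 9/19, 4/19) → H(X|Y=0) = 1.71430
  Y=1: P(Y=1) = 8/27, P(X|Y=1) = (3/8, 1/4, 1/8, 1/4) → H(X|Y=1) = 1.90564
H(X|Y) = (19/27)·1.71430 + (8/27)·1.90564 = 1.7710 bits

I(X;Y) = H(X) - H(X|Y) = 1.9260 - 1.7710 = 0.1550 bits

Cross-check via I(X;Y) = H(X) + H(Y) - H(X,Y): computing H(Y) from the column sums and H(X,Y) from the 8 cells in the same way gives H(Y) = 0.8767 bits and H(X,Y) = 2.6477 bits, so
I(X;Y) = 1.9260 + 0.8767 - 2.6477 = 0.1550 bits ✓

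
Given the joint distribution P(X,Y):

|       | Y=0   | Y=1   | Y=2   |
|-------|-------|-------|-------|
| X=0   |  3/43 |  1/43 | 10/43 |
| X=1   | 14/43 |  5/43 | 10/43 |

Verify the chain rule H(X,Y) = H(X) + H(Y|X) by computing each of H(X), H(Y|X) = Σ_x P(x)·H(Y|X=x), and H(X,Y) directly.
H(X) = 0.9103 bits, H(Y|X) = 1.3507 bits, H(X,Y) = 2.2610 bits

Marginal of X (row sums):
  P(X=0) = 3/43 + 1/43 + 10/43 = 14/43
  P(X=1) = 14/43 + 5/43 + 10/43 = 29/43
H(X) = -[(14/43)·log₂(14/43) + (29/43)·log₂(29/43)]
  = 0.527087 + 0.383261 = 0.9103 bits

H(Y|X) = Σ_x P(x)·H(Y|X=x):
  X=0: P(X=0) = 14/43, P(Y|X=0) = (3/14, 1/14, 5/7) → H(Y|X=0) = 1.094914
  X=1: P(X=1) = 29/43, P(Y|X=1) = (14/29, 5/29, 10/29) → H(Y|X=1) = 1.474123
H(Y|X) = (14/43)·1.094914 + (29/43)·1.474123 = 1.3507 bits

H(X,Y) = -Σ_{x,y} P(x,y) log₂ P(x,y). Per-cell terms -P(x,y)·log₂P(x,y):
  X=0: 0.267998, 0.126192, 0.489381
  X=1: 0.527087, 0.360969, 0.489381
Sum of the 6 terms: H(X,Y) = 2.2610 bits

Chain rule check:
  H(X) + H(Y|X) = 0.9103 + 1.3507 = 2.2610 bits
  H(X,Y) = 2.2610 bits
✓ Chain rule verified.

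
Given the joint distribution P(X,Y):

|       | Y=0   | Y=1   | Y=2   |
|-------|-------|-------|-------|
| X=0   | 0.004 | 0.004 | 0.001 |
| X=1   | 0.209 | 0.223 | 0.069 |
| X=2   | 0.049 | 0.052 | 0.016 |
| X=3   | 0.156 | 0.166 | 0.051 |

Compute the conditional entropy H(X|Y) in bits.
1.4535 bits

H(X|Y) = H(X,Y) - H(Y)

H(X,Y) = -Σ_{x,y} P(x,y) log₂ P(x,y). Per-cell terms -P(x,y)·log₂P(x,y):
  X=0: 0.03186, 0.03186, 0.00997
  X=1: 0.47201, 0.48277, 0.26615
  X=2: 0.21320, 0.22180, 0.09545
  X=3: 0.41814, 0.43006, 0.21896
Sum of the 12 terms: H(X,Y) = 2.8922 bits

Marginal of Y (column sums):
  P(Y=0) = 0.004 + 0.209 + 0.049 + 0.156 = 0.418
  P(Y=1) = 0.004 + 0.223 + 0.052 + 0.166 = 0.445
  P(Y=2) = 0.001 + 0.069 + 0.016 + 0.051 = 0.137
H(Y) = -[0.418·log₂(0.418) + 0.445·log₂(0.445) + 0.137·log₂(0.137)]
  = 0.52602 + 0.51981 + 0.39288 = 1.4387 bits

H(X|Y) = H(X,Y) - H(Y) = 2.8922 - 1.4387 = 1.4535 bits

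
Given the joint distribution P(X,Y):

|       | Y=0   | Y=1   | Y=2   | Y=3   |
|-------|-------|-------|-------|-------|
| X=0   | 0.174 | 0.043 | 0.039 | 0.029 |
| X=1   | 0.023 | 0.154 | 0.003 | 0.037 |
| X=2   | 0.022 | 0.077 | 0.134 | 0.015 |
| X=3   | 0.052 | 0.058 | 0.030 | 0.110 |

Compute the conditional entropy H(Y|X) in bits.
1.5610 bits

H(Y|X) = H(X,Y) - H(X)

H(X,Y) = -Σ_{x,y} P(x,y) log₂ P(x,y). Per-cell terms -P(x,y)·log₂P(x,y):
  X=0: 0.4390, 0.1952, 0.1825, 0.1481
  X=1: 0.1252, 0.4156, 0.0251, 0.1760
  X=2: 0.1211, 0.2848, 0.3886, 0.0909
  X=3: 0.2218, 0.2383, 0.1518, 0.3503
Sum of the 16 terms: H(X,Y) = 3.5543 bits

Marginal of X (row sums):
  P(X=0) = 0.174 + 0.043 + 0.039 + 0.029 = 0.285
  P(X=1) = 0.023 + 0.154 + 0.003 + 0.037 = 0.217
  P(X=2) = 0.022 + 0.077 + 0.134 + 0.015 = 0.248
  P(X=3) = 0.052 + 0.058 + 0.030 + 0.110 = 0.250
H(X) = -[0.285·log₂(0.285) + 0.217·log₂(0.217) + 0.248·log₂(0.248) + 0.250·log₂(0.250)]
  = 0.5161 + 0.4783 + 0.4989 + 0.5000 = 1.9933 bits

H(Y|X) = H(X,Y) - H(X) = 3.5543 - 1.9933 = 1.5610 bits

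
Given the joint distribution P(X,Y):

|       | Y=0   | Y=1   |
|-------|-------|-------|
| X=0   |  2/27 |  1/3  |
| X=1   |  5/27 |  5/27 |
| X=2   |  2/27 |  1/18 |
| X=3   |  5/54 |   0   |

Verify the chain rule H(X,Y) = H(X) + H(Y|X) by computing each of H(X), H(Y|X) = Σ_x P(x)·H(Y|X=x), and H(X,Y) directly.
H(X) = 1.7585 bits, H(Y|X) = 0.7768 bits, H(X,Y) = 2.5352 bits

Marginal of X (row sums):
  P(X=0) = 2/27 + 1/3 = 11/27
  P(X=1) = 5/27 + 5/27 = 10/27
  P(X=2) = 2/27 + 1/18 = 7/54
  P(X=3) = 5/54 + 0 = 5/54
H(X) = -[(11/27)·log₂(11/27) + (10/27)·log₂(10/27) + (7/54)·log₂(7/54) + (5/54)·log₂(5/54)]
  = 0.52778 + 0.53073 + 0.38209 + 0.31787 = 1.7585 bits

H(Y|X) = Σ_x P(x)·H(Y|X=x):
  X=0: P(X=0) = 11/27, P(Y|X=0) = (2/11, 9/11) → H(Y|X=0) = 0.68404
  X=1: P(X=1) = 10/27, P(Y|X=1) = (1/2, 1/2) → H(Y|X=1) = 1.00000
  X=2: P(X=2) = 7/54, P(Y|X=2) = (4/7, 3/7) → H(Y|X=2) = 0.98523
  X=3: P(X=3) = 5/54, P(Y|X=3) = (1, 0) → H(Y|X=3) = 0.00000
H(Y|X) = (11/27)·0.68404 + (10/27)·1.00000 + (7/54)·0.98523 + (5/54)·0.00000 = 0.7768 bits

H(X,Y) = -Σ_{x,y} P(x,y) log₂ P(x,y). Per-cell terms -P(x,y)·log₂P(x,y):
  X=0: 0.27814, 0.52832
  X=1: 0.45055, 0.45055
  X=2: 0.27814, 0.23166
  X=3: 0.31787, 0.00000
  (cells with P = 0 contribute 0)
Sum of the 8 terms: H(X,Y) = 2.5352 bits

Chain rule check:
  H(X) + H(Y|X) = 1.7585 + 0.7768 = 2.5353 bits
  H(X,Y) = 2.5352 bits
✓ Chain rule verified (Δ = 0.0001 is 4-dp rounding noise: each of the three values was rounded independently).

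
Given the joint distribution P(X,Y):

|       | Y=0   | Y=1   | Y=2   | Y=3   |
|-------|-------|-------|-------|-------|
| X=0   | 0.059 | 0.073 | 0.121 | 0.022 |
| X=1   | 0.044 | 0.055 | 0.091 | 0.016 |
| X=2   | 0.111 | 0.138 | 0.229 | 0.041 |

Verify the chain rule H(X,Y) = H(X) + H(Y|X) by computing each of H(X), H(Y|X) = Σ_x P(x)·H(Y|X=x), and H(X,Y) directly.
H(X) = 1.4728 bits, H(Y|X) = 1.7944 bits, H(X,Y) = 3.2672 bits

Marginal of X (row sums):
  P(X=0) = 0.059 + 0.073 + 0.121 + 0.022 = 0.275
  P(X=1) = 0.044 + 0.055 + 0.091 + 0.016 = 0.206
  P(X=2) = 0.111 + 0.138 + 0.229 + 0.041 = 0.519
H(X) = -[0.275·log₂(0.275) + 0.206·log₂(0.206) + 0.519·log₂(0.519)]
  = 0.51219 + 0.46953 + 0.49107 = 1.4728 bits

H(Y|X) = Σ_x P(x)·H(Y|X=x):
  X=0: P(X=0) = 0.275, P(Y|X=0) = (59/275, 73/275, 11/25, 2/25) → H(Y|X=0) = 1.79702
  X=1: P(X=1) = 0.206, P(Y|X=1) = (22/103, 55/206, 91/206, 8/103) → H(Y|X=1) = 1.79136
  X=2: P(X=2) = 0.519, P(Y|X=2) = (37/173, 46/173, 229/519, 41/519) → H(Y|X=2) = 1.79417
H(Y|X) = 0.275·1.79702 + 0.206·1.79136 + 0.519·1.79417 = 1.7944 bits

H(X,Y) = -Σ_{x,y} P(x,y) log₂ P(x,y). Per-cell terms -P(x,y)·log₂P(x,y):
  X=0: 0.24091, 0.27565, 0.36868, 0.12114
  X=1: 0.19828, 0.23014, 0.31468, 0.09545
  X=2: 0.35202, 0.39430, 0.48699, 0.18894
Sum of the 12 terms: H(X,Y) = 3.2672 bits

Chain rule check:
  H(X) + H(Y|X) = 1.4728 + 1.7944 = 3.2672 bits
  H(X,Y) = 3.2672 bits
✓ Chain rule verified.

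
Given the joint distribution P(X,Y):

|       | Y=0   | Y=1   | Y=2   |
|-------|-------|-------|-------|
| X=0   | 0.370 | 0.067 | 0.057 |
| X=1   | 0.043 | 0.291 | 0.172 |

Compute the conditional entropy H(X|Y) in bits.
0.6334 bits

H(X|Y) = H(X,Y) - H(Y)

H(X,Y) = -Σ_{x,y} P(x,y) log₂ P(x,y). Per-cell terms -P(x,y)·log₂P(x,y):
  X=0: 0.5307, 0.2613, 0.2356
  X=1: 0.1952, 0.5182, 0.4368
Sum of the 6 terms: H(X,Y) = 2.1778 bits

Marginal of Y (column sums):
  P(Y=0) = 0.370 + 0.043 = 0.413
  P(Y=1) = 0.067 + 0.291 = 0.358
  P(Y=2) = 0.057 + 0.172 = 0.229
H(Y) = -[0.413·log₂(0.413) + 0.358·log₂(0.358) + 0.229·log₂(0.229)]
  = 0.5269 + 0.5305 + 0.4870 = 1.5444 bits

H(X|Y) = H(X,Y) - H(Y) = 2.1778 - 1.5444 = 0.6334 bits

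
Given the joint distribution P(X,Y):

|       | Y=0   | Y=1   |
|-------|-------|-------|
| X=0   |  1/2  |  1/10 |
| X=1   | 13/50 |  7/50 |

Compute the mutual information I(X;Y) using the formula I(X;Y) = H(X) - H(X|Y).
0.0314 bits

I(X;Y) = H(X) - H(X|Y)

Marginal of X (row sums):
  P(X=0) = 1/2 + 1/10 = 3/5
  P(X=1) = 13/50 + 7/50 = 2/5
H(X) = -[(3/5)·log₂(3/5) + (2/5)·log₂(2/5)]
  = 0.44218 + 0.52877 = 0.97095 bits

Marginal of Y (column sums):
  P(Y=0) = 1/2 + 13/50 = 19/25
  P(Y=1) = 1/10 + 7/50 = 6/25
H(X|Y) = Σ_y P(y)·H(X|Y=y):
  Y=0: P(Y=0) = 19/25, P(X|Y=0) = (25/38, 13/38) → H(X|Y=0) = 0.92682
  Y=1: P(Y=1) = 6/25, P(X|Y=1) = (5/12, 7/12) → H(X|Y=1) = 0.97987
H(X|Y) = (19/25)·0.92682 + (6/25)·0.97987 = 0.93955 bits

I(X;Y) = H(X) - H(X|Y) = 0.97095 - 0.93955 = 0.0314 bits

Cross-check via I(X;Y) = H(X) + H(Y) - H(X,Y): computing H(Y) from the column sums and H(X,Y) from the 4 cells in the same way gives H(Y) = 0.79504 bits and H(X,Y) = 1.73459 bits, so
I(X;Y) = 0.97095 + 0.79504 - 1.73459 = 0.0314 bits ✓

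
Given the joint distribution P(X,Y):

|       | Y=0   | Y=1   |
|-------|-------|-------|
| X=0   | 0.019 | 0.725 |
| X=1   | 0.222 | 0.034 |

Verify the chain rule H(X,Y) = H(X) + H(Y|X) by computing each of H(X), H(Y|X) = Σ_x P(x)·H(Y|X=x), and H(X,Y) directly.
H(X) = 0.8207 bits, H(Y|X) = 0.2723 bits, H(X,Y) = 1.0929 bits

Marginal of X (row sums):
  P(X=0) = 0.019 + 0.725 = 0.744
  P(X=1) = 0.222 + 0.034 = 0.256
H(X) = -[0.744·log₂(0.744) + 0.256·log₂(0.256)]
  = 0.3174094 + 0.5032408 = 0.8207 bits

H(Y|X) = Σ_x P(x)·H(Y|X=x):
  X=0: P(X=0) = 0.744, P(Y|X=0) = (19/744, 725/744) → H(Y|X=0) = 0.1714941
  X=1: P(X=1) = 0.256, P(Y|X=1) = (111/128, 17/128) → H(Y|X=1) = 0.5651013
H(Y|X) = 0.744·0.1714941 + 0.256·0.5651013 = 0.2723 bits

H(X,Y) = -Σ_{x,y} P(x,y) log₂ P(x,y). Per-cell terms -P(x,y)·log₂P(x,y):
  X=0: 0.1086393, 0.3363616
  X=1: 0.4820438, 0.1658629
Sum of the 4 terms: H(X,Y) = 1.0929 bits

Chain rule check:
  H(X) + H(Y|X) = 0.8207 + 0.2723 = 1.0930 bits
  H(X,Y) = 1.0929 bits
✓ Chain rule verified (Δ = 0.0001 is 4-dp rounding noise: each of the three values was rounded independently).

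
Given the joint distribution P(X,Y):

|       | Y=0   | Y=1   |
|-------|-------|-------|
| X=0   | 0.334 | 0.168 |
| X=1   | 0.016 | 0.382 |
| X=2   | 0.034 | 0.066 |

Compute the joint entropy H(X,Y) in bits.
2.0112 bits

H(X,Y) = -Σ_{x,y} P(x,y) log₂ P(x,y). Per-cell terms -P(x,y)·log₂P(x,y):
  X=0: 0.52841, 0.43234
  X=1: 0.09545, 0.53035
  X=2: 0.16586, 0.25881
Sum of the 6 terms: H(X,Y) = 2.0112 bits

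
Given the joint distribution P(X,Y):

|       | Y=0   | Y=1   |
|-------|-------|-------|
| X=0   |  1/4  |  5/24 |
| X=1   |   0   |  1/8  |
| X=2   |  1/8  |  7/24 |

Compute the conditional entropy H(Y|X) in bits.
0.8228 bits

H(Y|X) = H(X,Y) - H(X)

H(X,Y) = -Σ_{x,y} P(x,y) log₂ P(x,y). Per-cell terms -P(x,y)·log₂P(x,y):
  X=0: 0.50000, 0.47147
  X=1: 0.00000, 0.37500
  X=2: 0.37500, 0.51847
  (cells with P = 0 contribute 0)
Sum of the 6 terms: H(X,Y) = 2.2399 bits

Marginal of X (row sums):
  P(X=0) = 1/4 + 5/24 = 11/24
  P(X=1) = 0 + 1/8 = 1/8
  P(X=2) = 1/8 + 7/24 = 5/12
H(X) = -[(11/24)·log₂(11/24) + (1/8)·log₂(1/8) + (5/12)·log₂(5/12)]
  = 0.51587 + 0.37500 + 0.52626 = 1.4171 bits

H(Y|X) = H(X,Y) - H(X) = 2.2399 - 1.4171 = 0.8228 bits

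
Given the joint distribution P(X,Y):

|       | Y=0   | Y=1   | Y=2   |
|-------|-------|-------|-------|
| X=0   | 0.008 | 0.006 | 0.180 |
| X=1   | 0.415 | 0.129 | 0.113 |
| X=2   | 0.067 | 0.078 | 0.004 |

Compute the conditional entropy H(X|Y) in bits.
0.8890 bits

H(X|Y) = H(X,Y) - H(Y)

H(X,Y) = -Σ_{x,y} P(x,y) log₂ P(x,y). Per-cell terms -P(x,y)·log₂P(x,y):
  X=0: 0.05573, 0.04428, 0.44531
  X=1: 0.52656, 0.38114, 0.35545
  X=2: 0.26128, 0.28707, 0.03186
Sum of the 9 terms: H(X,Y) = 2.3887 bits

Marginal of Y (column sums):
  P(Y=0) = 0.008 + 0.415 + 0.067 = 0.490
  P(Y=1) = 0.006 + 0.129 + 0.078 = 0.213
  P(Y=2) = 0.180 + 0.113 + 0.004 = 0.297
H(Y) = -[0.490·log₂(0.490) + 0.213·log₂(0.213) + 0.297·log₂(0.297)]
  = 0.50428 + 0.47522 + 0.52019 = 1.4997 bits

H(X|Y) = H(X,Y) - H(Y) = 2.3887 - 1.4997 = 0.8890 bits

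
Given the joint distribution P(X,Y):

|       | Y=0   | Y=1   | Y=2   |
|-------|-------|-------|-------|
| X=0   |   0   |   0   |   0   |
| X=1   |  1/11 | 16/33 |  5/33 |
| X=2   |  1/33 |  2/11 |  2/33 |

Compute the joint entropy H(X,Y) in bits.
2.0785 bits

H(X,Y) = -Σ_{x,y} P(x,y) log₂ P(x,y). Per-cell terms -P(x,y)·log₂P(x,y):
  X=0: 0.00000, 0.00000, 0.00000
  X=1: 0.31449, 0.50637, 0.41249
  X=2: 0.15286, 0.44717, 0.24511
  (cells with P = 0 contribute 0)
Sum of the 9 terms: H(X,Y) = 2.0785 bits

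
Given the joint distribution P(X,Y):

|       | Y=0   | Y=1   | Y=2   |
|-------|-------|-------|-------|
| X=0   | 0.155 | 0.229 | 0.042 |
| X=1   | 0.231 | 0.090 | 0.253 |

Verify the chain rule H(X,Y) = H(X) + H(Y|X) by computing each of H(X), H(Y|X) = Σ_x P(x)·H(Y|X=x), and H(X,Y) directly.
H(X) = 0.9841 bits, H(Y|X) = 1.4145 bits, H(X,Y) = 2.3986 bits

Marginal of X (row sums):
  P(X=0) = 0.155 + 0.229 + 0.042 = 0.426
  P(X=1) = 0.231 + 0.090 + 0.253 = 0.574
H(X) = -[0.426·log₂(0.426) + 0.574·log₂(0.574)]
  = 0.52444 + 0.45970 = 0.9841 bits

H(Y|X) = Σ_x P(x)·H(Y|X=x):
  X=0: P(X=0) = 0.426, P(Y|X=0) = (155/426, 229/426, 7/71) → H(Y|X=0) = 1.34162
  X=1: P(X=1) = 0.574, P(Y|X=1) = (33/82, 45/287, 253/574) → H(Y|X=1) = 1.46853
H(Y|X) = 0.426·1.34162 + 0.574·1.46853 = 1.4145 bits

H(X,Y) = -Σ_{x,y} P(x,y) log₂ P(x,y). Per-cell terms -P(x,y)·log₂P(x,y):
  X=0: 0.41690, 0.48699, 0.19209
  X=1: 0.48834, 0.31265, 0.50165
Sum of the 6 terms: H(X,Y) = 2.3986 bits

Chain rule check:
  H(X) + H(Y|X) = 0.9841 + 1.4145 = 2.3986 bits
  H(X,Y) = 2.3986 bits
✓ Chain rule verified.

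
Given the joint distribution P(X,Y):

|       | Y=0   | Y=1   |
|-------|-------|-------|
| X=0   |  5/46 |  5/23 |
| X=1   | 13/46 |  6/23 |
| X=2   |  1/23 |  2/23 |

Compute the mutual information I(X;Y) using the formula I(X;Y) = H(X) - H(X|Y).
0.0256 bits

I(X;Y) = H(X) - H(X|Y)

Marginal of X (row sums):
  P(X=0) = 5/46 + 5/23 = 15/46
  P(X=1) = 13/46 + 6/23 = 25/46
  P(X=2) = 1/23 + 2/23 = 3/23
H(X) = -[(15/46)·log₂(15/46) + (25/46)·log₂(25/46) + (3/23)·log₂(3/23)]
  = 0.527175 + 0.478101 + 0.383296 = 1.38857 bits

Marginal of Y (column sums):
  P(Y=0) = 5/46 + 13/46 + 1/23 = 10/23
  P(Y=1) = 5/23 + 6/23 + 2/23 = 13/23
H(X|Y) = Σ_y P(y)·H(X|Y=y):
  Y=0: P(Y=0) = 10/23, P(X|Y=0) = (1/4, 13/20, 1/10) → H(X|Y=0) = 1.236160
  Y=1: P(Y=1) = 13/23, P(X|Y=1) = (5/13, 6/13, 2/13) → H(X|Y=1) = 1.460485
H(X|Y) = (10/23)·1.236160 + (13/23)·1.460485 = 1.36295 bits

I(X;Y) = H(X) - H(X|Y) = 1.38857 - 1.36295 = 0.0256 bits

Cross-check via I(X;Y) = H(X) + H(Y) - H(X,Y): computing H(Y) from the column sums and H(X,Y) from the 6 cells in the same way gives H(Y) = 0.98769 bits and H(X,Y) = 2.35064 bits, so
I(X;Y) = 1.38857 + 0.98769 - 2.35064 = 0.0256 bits ✓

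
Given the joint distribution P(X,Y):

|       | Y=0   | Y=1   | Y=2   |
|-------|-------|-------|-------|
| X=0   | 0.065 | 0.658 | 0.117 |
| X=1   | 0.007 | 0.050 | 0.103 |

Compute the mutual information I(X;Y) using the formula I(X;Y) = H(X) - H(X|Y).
0.1211 bits

I(X;Y) = H(X) - H(X|Y)

Marginal of X (row sums):
  P(X=0) = 0.065 + 0.658 + 0.117 = 0.840
  P(X=1) = 0.007 + 0.050 + 0.103 = 0.160
H(X) = -[0.840·log₂(0.840) + 0.160·log₂(0.160)]
  = 0.2113 + 0.4230 = 0.6343 bits

Marginal of Y (column sums):
  P(Y=0) = 0.065 + 0.007 = 0.072
  P(Y=1) = 0.658 + 0.050 = 0.708
  P(Y=2) = 0.117 + 0.103 = 0.220
H(X|Y) = Σ_y P(y)·H(X|Y=y):
  Y=0: P(Y=0) = 0.072, P(X|Y=0) = (65/72, 7/72) → H(X|Y=0) = 0.4601
  Y=1: P(Y=1) = 0.708, P(X|Y=1) = (329/354, 25/354) → H(X|Y=1) = 0.3682
  Y=2: P(Y=2) = 0.220, P(X|Y=2) = (117/220, 103/220) → H(X|Y=2) = 0.9971
H(X|Y) = 0.072·0.4601 + 0.708·0.3682 + 0.220·0.9971 = 0.5132 bits

I(X;Y) = H(X) - H(X|Y) = 0.6343 - 0.5132 = 0.1211 bits

Cross-check via I(X;Y) = H(X) + H(Y) - H(X,Y): computing H(Y) from the column sums and H(X,Y) from the 6 cells in the same way gives H(Y) = 1.1066 bits and H(X,Y) = 1.6198 bits, so
I(X;Y) = 0.6343 + 1.1066 - 1.6198 = 0.1211 bits ✓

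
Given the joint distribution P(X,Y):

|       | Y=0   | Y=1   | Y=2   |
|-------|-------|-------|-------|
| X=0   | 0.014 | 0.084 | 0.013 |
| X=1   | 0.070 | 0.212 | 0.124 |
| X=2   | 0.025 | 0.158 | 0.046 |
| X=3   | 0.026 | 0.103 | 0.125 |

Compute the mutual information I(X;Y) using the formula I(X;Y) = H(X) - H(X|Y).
0.0608 bits

I(X;Y) = H(X) - H(X|Y)

Marginal of X (row sums):
  P(X=0) = 0.014 + 0.084 + 0.013 = 0.111
  P(X=1) = 0.070 + 0.212 + 0.124 = 0.406
  P(X=2) = 0.025 + 0.158 + 0.046 = 0.229
  P(X=3) = 0.026 + 0.103 + 0.125 = 0.254
H(X) = -[0.111·log₂(0.111) + 0.406·log₂(0.406) + 0.229·log₂(0.229) + 0.254·log₂(0.254)]
  = 0.3520 + 0.5280 + 0.4870 + 0.5022 = 1.8692 bits

Marginal of Y (column sums):
  P(Y=0) = 0.014 + 0.070 + 0.025 + 0.026 = 0.135
  P(Y=1) = 0.084 + 0.212 + 0.158 + 0.103 = 0.557
  P(Y=2) = 0.013 + 0.124 + 0.046 + 0.125 = 0.308
H(X|Y) = Σ_y P(y)·H(X|Y=y):
  Y=0: P(Y=0) = 0.135, P(X|Y=0) = (14/135, 14/27, 5/27, 26/135) → H(X|Y=0) = 1.7386
  Y=1: P(Y=1) = 0.557, P(X|Y=1) = (84/557, 212/557, 158/557, 103/557) → H(X|Y=1) = 1.9079
  Y=2: P(Y=2) = 0.308, P(X|Y=2) = (13/308, 31/77, 23/154, 125/308) → H(X|Y=2) = 1.6589
H(X|Y) = 0.135·1.7386 + 0.557·1.9079 + 0.308·1.6589 = 1.8084 bits

I(X;Y) = H(X) - H(X|Y) = 1.8692 - 1.8084 = 0.0608 bits

Cross-check via I(X;Y) = H(X) + H(Y) - H(X,Y): computing H(Y) from the column sums and H(X,Y) from the 12 cells in the same way gives H(Y) = 1.3835 bits and H(X,Y) = 3.1919 bits, so
I(X;Y) = 1.8692 + 1.3835 - 3.1919 = 0.0608 bits ✓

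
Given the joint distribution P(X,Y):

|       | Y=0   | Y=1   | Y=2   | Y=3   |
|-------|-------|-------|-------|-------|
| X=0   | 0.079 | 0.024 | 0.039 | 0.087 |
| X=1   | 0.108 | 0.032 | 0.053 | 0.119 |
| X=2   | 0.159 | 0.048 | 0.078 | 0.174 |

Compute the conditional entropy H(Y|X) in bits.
1.8344 bits

H(Y|X) = H(X,Y) - H(X)

H(X,Y) = -Σ_{x,y} P(x,y) log₂ P(x,y). Per-cell terms -P(x,y)·log₂P(x,y):
  X=0: 0.28930, 0.12914, 0.18253, 0.30649
  X=1: 0.34678, 0.15891, 0.22461, 0.36545
  X=2: 0.42181, 0.21028, 0.28707, 0.43897
Sum of the 12 terms: H(X,Y) = 3.3613 bits

Marginal of X (row sums):
  P(X=0) = 0.079 + 0.024 + 0.039 + 0.087 = 0.229
  P(X=1) = 0.108 + 0.032 + 0.053 + 0.119 = 0.312
  P(X=2) = 0.159 + 0.048 + 0.078 + 0.174 = 0.459
H(X) = -[0.229·log₂(0.229) + 0.312·log₂(0.312) + 0.459·log₂(0.459)]
  = 0.48699 + 0.52428 + 0.51566 = 1.5269 bits

H(Y|X) = H(X,Y) - H(X) = 3.3613 - 1.5269 = 1.8344 bits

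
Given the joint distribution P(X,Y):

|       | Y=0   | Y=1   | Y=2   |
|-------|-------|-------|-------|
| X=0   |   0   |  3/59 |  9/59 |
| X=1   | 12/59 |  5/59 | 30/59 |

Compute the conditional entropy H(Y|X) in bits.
1.1689 bits

H(Y|X) = H(X,Y) - H(X)

H(X,Y) = -Σ_{x,y} P(x,y) log₂ P(x,y). Per-cell terms -P(x,y)·log₂P(x,y):
  X=0: 0.000000, 0.218526, 0.413804
  X=1: 0.467325, 0.301756, 0.496145
  (cells with P = 0 contribute 0)
Sum of the 6 terms: H(X,Y) = 1.89756 bits

Marginal of X (row sums):
  P(X=0) = 0 + 3/59 + 9/59 = 12/59
  P(X=1) = 12/59 + 5/59 + 30/59 = 47/59
H(X) = -[(12/59)·log₂(12/59) + (47/59)·log₂(47/59)]
  = 0.467325 + 0.261331 = 0.72866 bits

H(Y|X) = H(X,Y) - H(X) = 1.89756 - 0.72866 = 1.1689 bits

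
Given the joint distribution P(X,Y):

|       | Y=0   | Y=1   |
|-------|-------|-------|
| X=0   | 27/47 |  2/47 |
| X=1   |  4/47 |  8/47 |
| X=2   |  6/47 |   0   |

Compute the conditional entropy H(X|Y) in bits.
1.0229 bits

H(X|Y) = H(X,Y) - H(Y)

H(X,Y) = -Σ_{x,y} P(x,y) log₂ P(x,y). Per-cell terms -P(x,y)·log₂P(x,y):
  X=0: 0.459403, 0.193812
  X=1: 0.302518, 0.434824
  X=2: 0.379101, 0.000000
  (cells with P = 0 contribute 0)
Sum of the 6 terms: H(X,Y) = 1.76966 bits

Marginal of Y (column sums):
  P(Y=0) = 27/47 + 4/47 + 6/47 = 37/47
  P(Y=1) = 2/47 + 8/47 + 0 = 10/47
H(Y) = -[(37/47)·log₂(37/47) + (10/47)·log₂(10/47)]
  = 0.271702 + 0.475034 = 0.74674 bits

H(X|Y) = H(X,Y) - H(Y) = 1.76966 - 0.74674 = 1.0229 bits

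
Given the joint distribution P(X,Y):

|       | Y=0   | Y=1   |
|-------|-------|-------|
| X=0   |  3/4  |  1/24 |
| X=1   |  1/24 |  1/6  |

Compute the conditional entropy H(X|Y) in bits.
0.3859 bits

H(X|Y) = H(X,Y) - H(Y)

H(X,Y) = -Σ_{x,y} P(x,y) log₂ P(x,y). Per-cell terms -P(x,y)·log₂P(x,y):
  X=0: 0.31128, 0.19104
  X=1: 0.19104, 0.43083
Sum of the 4 terms: H(X,Y) = 1.1242 bits

Marginal of Y (column sums):
  P(Y=0) = 3/4 + 1/24 = 19/24
  P(Y=1) = 1/24 + 1/6 = 5/24
H(Y) = -[(19/24)·log₂(19/24) + (5/24)·log₂(5/24)]
  = 0.26682 + 0.47147 = 0.7383 bits

H(X|Y) = H(X,Y) - H(Y) = 1.1242 - 0.7383 = 0.3859 bits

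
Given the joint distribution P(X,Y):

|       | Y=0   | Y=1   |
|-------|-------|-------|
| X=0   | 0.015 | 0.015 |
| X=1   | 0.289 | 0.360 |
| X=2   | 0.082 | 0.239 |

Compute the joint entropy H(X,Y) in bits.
2.0193 bits

H(X,Y) = -Σ_{x,y} P(x,y) log₂ P(x,y). Per-cell terms -P(x,y)·log₂P(x,y):
  X=0: 0.09088, 0.09088
  X=1: 0.51756, 0.53062
  X=2: 0.29588, 0.49352
Sum of the 6 terms: H(X,Y) = 2.0193 bits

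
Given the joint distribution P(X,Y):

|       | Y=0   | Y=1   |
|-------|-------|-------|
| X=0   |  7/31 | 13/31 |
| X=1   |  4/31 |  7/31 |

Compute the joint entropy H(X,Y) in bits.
1.8765 bits

H(X,Y) = -Σ_{x,y} P(x,y) log₂ P(x,y). Per-cell terms -P(x,y)·log₂P(x,y):
  X=0: 0.48477, 0.52577
  X=1: 0.38119, 0.48477
Sum of the 4 terms: H(X,Y) = 1.8765 bits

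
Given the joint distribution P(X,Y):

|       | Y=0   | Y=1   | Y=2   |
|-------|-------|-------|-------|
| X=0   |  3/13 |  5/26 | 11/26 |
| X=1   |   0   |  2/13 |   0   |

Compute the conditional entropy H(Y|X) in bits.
1.2667 bits

H(Y|X) = H(X,Y) - H(X)

H(X,Y) = -Σ_{x,y} P(x,y) log₂ P(x,y). Per-cell terms -P(x,y)·log₂P(x,y):
  X=0: 0.4882, 0.4574, 0.5250
  X=1: 0.0000, 0.4155, 0.0000
  (cells with P = 0 contribute 0)
Sum of the 6 terms: H(X,Y) = 1.8861 bits

Marginal of X (row sums):
  P(X=0) = 3/13 + 5/26 + 11/26 = 11/13
  P(X=1) = 0 + 2/13 + 0 = 2/13
H(X) = -[(11/13)·log₂(11/13) + (2/13)·log₂(2/13)]
  = 0.2039 + 0.4155 = 0.6194 bits

H(Y|X) = H(X,Y) - H(X) = 1.8861 - 0.6194 = 1.2667 bits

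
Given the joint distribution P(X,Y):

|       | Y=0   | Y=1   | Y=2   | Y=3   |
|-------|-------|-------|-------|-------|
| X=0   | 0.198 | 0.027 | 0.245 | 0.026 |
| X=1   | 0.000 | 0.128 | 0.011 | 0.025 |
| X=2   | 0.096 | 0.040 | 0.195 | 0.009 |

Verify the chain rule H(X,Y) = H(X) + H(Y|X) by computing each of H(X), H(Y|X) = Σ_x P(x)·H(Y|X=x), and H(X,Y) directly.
H(X) = 1.4587 bits, H(Y|X) = 1.3943 bits, H(X,Y) = 2.8530 bits

Marginal of X (row sums):
  P(X=0) = 0.198 + 0.027 + 0.245 + 0.026 = 0.496
  P(X=1) = 0.000 + 0.128 + 0.011 + 0.025 = 0.164
  P(X=2) = 0.096 + 0.040 + 0.195 + 0.009 = 0.340
H(X) = -[0.496·log₂(0.496) + 0.164·log₂(0.164) + 0.340·log₂(0.340)]
  = 0.5017 + 0.4278 + 0.5292 = 1.4587 bits

H(Y|X) = Σ_x P(x)·H(Y|X=x):
  X=0: P(X=0) = 0.496, P(Y|X=0) = (99/248, 27/496, 245/496, 13/248) → H(Y|X=0) = 1.4831
  X=1: P(X=1) = 0.164, P(Y|X=1) = (0, 32/41, 11/164, 25/164) → H(Y|X=1) = 0.9542
  X=2: P(X=2) = 0.340, P(Y|X=2) = (24/85, 2/17, 39/68, 9/340) → H(Y|X=2) = 1.4771
H(Y|X) = 0.496·1.4831 + 0.164·0.9542 + 0.340·1.4771 = 1.3943 bits

H(X,Y) = -Σ_{x,y} P(x,y) log₂ P(x,y). Per-cell terms -P(x,y)·log₂P(x,y):
  X=0: 0.4626, 0.1407, 0.4971, 0.1369
  X=1: 0.0000, 0.3796, 0.0716, 0.1330
  X=2: 0.3246, 0.1858, 0.4599, 0.0612
  (cells with P = 0 contribute 0)
Sum of the 12 terms: H(X,Y) = 2.8530 bits

Chain rule check:
  H(X) + H(Y|X) = 1.4587 + 1.3943 = 2.8530 bits
  H(X,Y) = 2.8530 bits
✓ Chain rule verified.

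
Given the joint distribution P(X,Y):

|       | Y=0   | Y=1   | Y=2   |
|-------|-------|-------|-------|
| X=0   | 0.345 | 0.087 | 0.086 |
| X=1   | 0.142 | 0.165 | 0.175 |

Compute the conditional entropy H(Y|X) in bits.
1.4103 bits

H(Y|X) = H(X,Y) - H(X)

H(X,Y) = -Σ_{x,y} P(x,y) log₂ P(x,y). Per-cell terms -P(x,y)·log₂P(x,y):
  X=0: 0.52969, 0.30649, 0.30440
  X=1: 0.39988, 0.42891, 0.44005
Sum of the 6 terms: H(X,Y) = 2.4094 bits

Marginal of X (row sums):
  P(X=0) = 0.345 + 0.087 + 0.086 = 0.518
  P(X=1) = 0.142 + 0.165 + 0.175 = 0.482
H(X) = -[0.518·log₂(0.518) + 0.482·log₂(0.482)]
  = 0.49157 + 0.50750 = 0.9991 bits

H(Y|X) = H(X,Y) - H(X) = 2.4094 - 0.9991 = 1.4103 bits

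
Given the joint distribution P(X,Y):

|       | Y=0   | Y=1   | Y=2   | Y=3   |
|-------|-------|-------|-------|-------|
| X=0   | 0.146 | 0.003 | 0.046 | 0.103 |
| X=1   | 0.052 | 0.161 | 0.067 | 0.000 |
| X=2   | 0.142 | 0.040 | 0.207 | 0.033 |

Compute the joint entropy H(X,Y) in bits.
3.0982 bits

H(X,Y) = -Σ_{x,y} P(x,y) log₂ P(x,y). Per-cell terms -P(x,y)·log₂P(x,y):
  X=0: 0.40529, 0.02514, 0.20434, 0.33777
  X=1: 0.22180, 0.42421, 0.26128, 0.00000
  X=2: 0.39988, 0.18575, 0.47037, 0.16241
  (cells with P = 0 contribute 0)
Sum of the 12 terms: H(X,Y) = 3.0982 bits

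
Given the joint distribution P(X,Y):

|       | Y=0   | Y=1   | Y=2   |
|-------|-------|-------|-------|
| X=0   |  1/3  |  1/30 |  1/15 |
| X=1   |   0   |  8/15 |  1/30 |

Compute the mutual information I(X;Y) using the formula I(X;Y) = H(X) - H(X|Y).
0.7124 bits

I(X;Y) = H(X) - H(X|Y)

Marginal of X (row sums):
  P(X=0) = 1/3 + 1/30 + 1/15 = 13/30
  P(X=1) = 0 + 8/15 + 1/30 = 17/30
H(X) = -[(13/30)·log₂(13/30) + (17/30)·log₂(17/30)]
  = 0.52280 + 0.46434 = 0.9871 bits

Marginal of Y (column sums):
  P(Y=0) = 1/3 + 0 = 1/3
  P(Y=1) = 1/30 + 8/15 = 17/30
  P(Y=2) = 1/15 + 1/30 = 1/10
H(X|Y) = Σ_y P(y)·H(X|Y=y):
  Y=0: P(Y=0) = 1/3, P(X|Y=0) = (1, 0) → H(X|Y=0) = 0.00000
  Y=1: P(Y=1) = 17/30, P(X|Y=1) = (1/17, 16/17) → H(X|Y=1) = 0.32276
  Y=2: P(Y=2) = 1/10, P(X|Y=2) = (2/3, 1/3) → H(X|Y=2) = 0.91830
H(X|Y) = (1/3)·0.00000 + (17/30)·0.32276 + (1/10)·0.91830 = 0.2747 bits

I(X;Y) = H(X) - H(X|Y) = 0.9871 - 0.2747 = 0.7124 bits

Cross-check via I(X;Y) = H(X) + H(Y) - H(X,Y): computing H(Y) from the column sums and H(X,Y) from the 6 cells in the same way gives H(Y) = 1.3249 bits and H(X,Y) = 1.5996 bits, so
I(X;Y) = 0.9871 + 1.3249 - 1.5996 = 0.7124 bits ✓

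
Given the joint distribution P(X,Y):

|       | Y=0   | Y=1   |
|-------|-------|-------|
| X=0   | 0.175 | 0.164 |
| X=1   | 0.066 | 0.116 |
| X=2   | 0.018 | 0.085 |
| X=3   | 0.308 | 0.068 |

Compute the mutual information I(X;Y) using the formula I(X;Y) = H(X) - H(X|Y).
0.1510 bits

I(X;Y) = H(X) - H(X|Y)

Marginal of X (row sums):
  P(X=0) = 0.175 + 0.164 = 0.339
  P(X=1) = 0.066 + 0.116 = 0.182
  P(X=2) = 0.018 + 0.085 = 0.103
  P(X=3) = 0.308 + 0.068 = 0.376
H(X) = -[0.339·log₂(0.339) + 0.182·log₂(0.182) + 0.103·log₂(0.103) + 0.376·log₂(0.376)]
  = 0.5290579 + 0.4473541 + 0.3377662 + 0.5306095 = 1.844788 bits

Marginal of Y (column sums):
  P(Y=0) = 0.175 + 0.066 + 0.018 + 0.308 = 0.567
  P(Y=1) = 0.164 + 0.116 + 0.085 + 0.068 = 0.433
H(X|Y) = Σ_y P(y)·H(X|Y=y):
  Y=0: P(Y=0) = 0.567, P(X|Y=0) = (25/81, 22/189, 2/63, 44/81) → H(X|Y=0) = 1.5208895
  Y=1: P(Y=1) = 0.433, P(X|Y=1) = (164/433, 116/433, 85/433, 68/433) → H(X|Y=1) = 1.9200938
H(X|Y) = 0.567·1.5208895 + 0.433·1.9200938 = 1.693745 bits

I(X;Y) = H(X) - H(X|Y) = 1.844788 - 1.693745 = 0.1510 bits

Cross-check via I(X;Y) = H(X) + H(Y) - H(X,Y): computing H(Y) from the column sums and H(X,Y) from the 8 cells in the same way gives H(Y) = 0.987008 bits and H(X,Y) = 2.680753 bits, so
I(X;Y) = 1.844788 + 0.987008 - 2.680753 = 0.1510 bits ✓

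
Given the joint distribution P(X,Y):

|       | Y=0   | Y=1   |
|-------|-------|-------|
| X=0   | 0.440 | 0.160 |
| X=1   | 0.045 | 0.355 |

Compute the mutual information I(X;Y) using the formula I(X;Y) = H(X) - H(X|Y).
0.2944 bits

I(X;Y) = H(X) - H(X|Y)

Marginal of X (row sums):
  P(X=0) = 0.440 + 0.160 = 0.600
  P(X=1) = 0.045 + 0.355 = 0.400
H(X) = -[0.600·log₂(0.600) + 0.400·log₂(0.400)]
  = 0.44218 + 0.52877 = 0.97095 bits

Marginal of Y (column sums):
  P(Y=0) = 0.440 + 0.045 = 0.485
  P(Y=1) = 0.160 + 0.355 = 0.515
H(X|Y) = Σ_y P(y)·H(X|Y=y):
  Y=0: P(Y=0) = 0.485, P(X|Y=0) = (88/97, 9/97) → H(X|Y=0) = 0.44569
  Y=1: P(Y=1) = 0.515, P(X|Y=1) = (32/103, 71/103) → H(X|Y=1) = 0.89396
H(X|Y) = 0.485·0.44569 + 0.515·0.89396 = 0.67655 bits

I(X;Y) = H(X) - H(X|Y) = 0.97095 - 0.67655 = 0.2944 bits

Cross-check via I(X;Y) = H(X) + H(Y) - H(X,Y): computing H(Y) from the column sums and H(X,Y) from the 4 cells in the same way gives H(Y) = 0.99935 bits and H(X,Y) = 1.67590 bits, so
I(X;Y) = 0.97095 + 0.99935 - 1.67590 = 0.2944 bits ✓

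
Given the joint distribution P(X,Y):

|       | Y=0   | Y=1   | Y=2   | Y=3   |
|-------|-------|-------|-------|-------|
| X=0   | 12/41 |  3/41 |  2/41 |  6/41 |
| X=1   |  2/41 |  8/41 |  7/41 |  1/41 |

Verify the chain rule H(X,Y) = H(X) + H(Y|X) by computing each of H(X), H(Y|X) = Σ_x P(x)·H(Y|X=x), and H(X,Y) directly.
H(X) = 0.9892 bits, H(Y|X) = 1.6626 bits, H(X,Y) = 2.6518 bits

Marginal of X (row sums):
  P(X=0) = 12/41 + 3/41 + 2/41 + 6/41 = 23/41
  P(X=1) = 2/41 + 8/41 + 7/41 + 1/41 = 18/41
H(X) = -[(23/41)·log₂(23/41) + (18/41)·log₂(18/41)]
  = 0.467848 + 0.521397 = 0.9892 bits

H(Y|X) = Σ_x P(x)·H(Y|X=x):
  X=0: P(X=0) = 23/41, P(Y|X=0) = (12/23, 3/23, 2/23, 6/23) → H(Y|X=0) = 1.685118
  X=1: P(X=1) = 18/41, P(Y|X=1) = (1/9, 4/9, 7/18, 1/18) → H(Y|X=1) = 1.633731
H(Y|X) = (23/41)·1.685118 + (18/41)·1.633731 = 1.6626 bits

H(X,Y) = -Σ_{x,y} P(x,y) log₂ P(x,y). Per-cell terms -P(x,y)·log₂P(x,y):
  X=0: 0.518807, 0.276043, 0.212564, 0.405745
  X=1: 0.212564, 0.460010, 0.435400, 0.130672
Sum of the 8 terms: H(X,Y) = 2.6518 bits

Chain rule check:
  H(X) + H(Y|X) = 0.9892 + 1.6626 = 2.6518 bits
  H(X,Y) = 2.6518 bits
✓ Chain rule verified.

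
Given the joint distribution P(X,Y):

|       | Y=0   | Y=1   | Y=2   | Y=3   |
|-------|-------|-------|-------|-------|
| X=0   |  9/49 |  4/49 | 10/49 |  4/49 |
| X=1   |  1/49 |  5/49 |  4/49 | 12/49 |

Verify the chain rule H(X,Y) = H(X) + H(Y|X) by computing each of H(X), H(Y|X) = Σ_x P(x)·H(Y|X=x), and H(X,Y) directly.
H(X) = 0.9925 bits, H(Y|X) = 1.7574 bits, H(X,Y) = 2.7499 bits

Marginal of X (row sums):
  P(X=0) = 9/49 + 4/49 + 10/49 + 4/49 = 27/49
  P(X=1) = 1/49 + 5/49 + 4/49 + 12/49 = 22/49
H(X) = -[(27/49)·log₂(27/49) + (22/49)·log₂(22/49)]
  = 0.4738 + 0.5187 = 0.9925 bits

H(Y|X) = Σ_x P(x)·H(Y|X=x):
  X=0: P(X=0) = 27/49, P(Y|X=0) = (1/3, 4/27, 10/27, 4/27) → H(Y|X=0) = 1.8753
  X=1: P(X=1) = 22/49, P(Y|X=1) = (1/22, 5/22, 2/11, 6/11) → H(Y|X=1) = 1.6127
H(Y|X) = (27/49)·1.8753 + (22/49)·1.6127 = 1.7574 bits

H(X,Y) = -Σ_{x,y} P(x,y) log₂ P(x,y). Per-cell terms -P(x,y)·log₂P(x,y):
  X=0: 0.4490, 0.2951, 0.4679, 0.2951
  X=1: 0.1146, 0.3360, 0.2951, 0.4971
Sum of the 8 terms: H(X,Y) = 2.7499 bits

Chain rule check:
  H(X) + H(Y|X) = 0.9925 + 1.7574 = 2.7499 bits
  H(X,Y) = 2.7499 bits
✓ Chain rule verified.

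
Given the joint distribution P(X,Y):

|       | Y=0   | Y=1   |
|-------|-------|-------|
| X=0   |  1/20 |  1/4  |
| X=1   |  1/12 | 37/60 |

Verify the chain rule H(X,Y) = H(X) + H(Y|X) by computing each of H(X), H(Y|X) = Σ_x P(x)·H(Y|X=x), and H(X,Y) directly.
H(X) = 0.8813 bits, H(Y|X) = 0.5636 bits, H(X,Y) = 1.4449 bits

Marginal of X (row sums):
  P(X=0) = 1/20 + 1/4 = 3/10
  P(X=1) = 1/12 + 37/60 = 7/10
H(X) = -[(3/10)·log₂(3/10) + (7/10)·log₂(7/10)]
  = 0.5211 + 0.3602 = 0.8813 bits

H(Y|X) = Σ_x P(x)·H(Y|X=x):
  X=0: P(X=0) = 3/10, P(Y|X=0) = (1/6, 5/6) → H(Y|X=0) = 0.6500
  X=1: P(X=1) = 7/10, P(Y|X=1) = (5/42, 37/42) → H(Y|X=1) = 0.5266
H(Y|X) = (3/10)·0.6500 + (7/10)·0.5266 = 0.5636 bits

H(X,Y) = -Σ_{x,y} P(x,y) log₂ P(x,y). Per-cell terms -P(x,y)·log₂P(x,y):
  X=0: 0.2161, 0.5000
  X=1: 0.2987, 0.4301
Sum of the 4 terms: H(X,Y) = 1.4449 bits

Chain rule check:
  H(X) + H(Y|X) = 0.8813 + 0.5636 = 1.4449 bits
  H(X,Y) = 1.4449 bits
✓ Chain rule verified.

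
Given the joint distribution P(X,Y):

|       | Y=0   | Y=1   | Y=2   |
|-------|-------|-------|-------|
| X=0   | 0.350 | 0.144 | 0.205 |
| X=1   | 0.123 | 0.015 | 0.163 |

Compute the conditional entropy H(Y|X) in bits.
1.4082 bits

H(Y|X) = H(X,Y) - H(X)

H(X,Y) = -Σ_{x,y} P(x,y) log₂ P(x,y). Per-cell terms -P(x,y)·log₂P(x,y):
  X=0: 0.53010, 0.40260, 0.46869
  X=1: 0.37186, 0.09088, 0.42658
Sum of the 6 terms: H(X,Y) = 2.2907 bits

Marginal of X (row sums):
  P(X=0) = 0.350 + 0.144 + 0.205 = 0.699
  P(X=1) = 0.123 + 0.015 + 0.163 = 0.301
H(X) = -[0.699·log₂(0.699) + 0.301·log₂(0.301)]
  = 0.36113 + 0.52138 = 0.8825 bits

H(Y|X) = H(X,Y) - H(X) = 2.2907 - 0.8825 = 1.4082 bits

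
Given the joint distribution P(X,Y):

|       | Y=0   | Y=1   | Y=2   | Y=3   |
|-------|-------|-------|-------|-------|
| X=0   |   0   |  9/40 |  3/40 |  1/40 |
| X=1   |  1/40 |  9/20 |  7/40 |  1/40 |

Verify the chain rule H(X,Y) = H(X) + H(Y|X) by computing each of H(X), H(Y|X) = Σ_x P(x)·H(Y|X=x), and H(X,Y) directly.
H(X) = 0.9097 bits, H(Y|X) = 1.2123 bits, H(X,Y) = 2.1221 bits

Marginal of X (row sums):
  P(X=0) = 0 + 9/40 + 3/40 + 1/40 = 13/40
  P(X=1) = 1/40 + 9/20 + 7/40 + 1/40 = 27/40
H(X) = -[(13/40)·log₂(13/40) + (27/40)·log₂(27/40)]
  = 0.52698 + 0.38275 = 0.9097 bits

H(Y|X) = Σ_x P(x)·H(Y|X=x):
  X=0: P(X=0) = 13/40, P(Y|X=0) = (0, 9/13, 3/13, 1/13) → H(Y|X=0) = 1.14012
  X=1: P(X=1) = 27/40, P(Y|X=1) = (1/27, 2/3, 7/27, 1/27) → H(Y|X=1) = 1.24710
H(Y|X) = (13/40)·1.14012 + (27/40)·1.24710 = 1.2123 bits

H(X,Y) = -Σ_{x,y} P(x,y) log₂ P(x,y). Per-cell terms -P(x,y)·log₂P(x,y):
  X=0: 0.00000, 0.48420, 0.28027, 0.13305
  X=1: 0.13305, 0.51840, 0.44005, 0.13305
  (cells with P = 0 contribute 0)
Sum of the 8 terms: H(X,Y) = 2.1221 bits

Chain rule check:
  H(X) + H(Y|X) = 0.9097 + 1.2123 = 2.1220 bits
  H(X,Y) = 2.1221 bits
✓ Chain rule verified (Δ = 0.0001 is 4-dp rounding noise: each of the three values was rounded independently).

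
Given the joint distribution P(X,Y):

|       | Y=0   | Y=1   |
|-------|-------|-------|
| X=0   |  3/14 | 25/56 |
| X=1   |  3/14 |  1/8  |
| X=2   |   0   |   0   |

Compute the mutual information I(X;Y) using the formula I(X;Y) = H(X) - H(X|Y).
0.0625 bits

I(X;Y) = H(X) - H(X|Y)

Marginal of X (row sums):
  P(X=0) = 3/14 + 25/56 = 37/56
  P(X=1) = 3/14 + 1/8 = 19/56
  P(X=2) = 0 + 0 = 0
H(X) = -[(37/56)·log₂(37/56) + (19/56)·log₂(19/56)]   (outcomes with P = 0 contribute 0)
  = 0.395042 + 0.529091 = 0.92413 bits

Marginal of Y (column sums):
  P(Y=0) = 3/14 + 3/14 + 0 = 3/7
  P(Y=1) = 25/56 + 1/8 + 0 = 4/7
H(X|Y) = Σ_y P(y)·H(X|Y=y):
  Y=0: P(Y=0) = 3/7, P(X|Y=0) = (1/2, 1/2, 0) → H(X|Y=0) = 1.000000
  Y=1: P(Y=1) = 4/7, P(X|Y=1) = (25/32, 7/32, 0) → H(X|Y=1) = 0.757878
H(X|Y) = (3/7)·1.000000 + (4/7)·0.757878 = 0.86164 bits

I(X;Y) = H(X) - H(X|Y) = 0.92413 - 0.86164 = 0.0625 bits

Cross-check via I(X;Y) = H(X) + H(Y) - H(X,Y): computing H(Y) from the column sums and H(X,Y) from the 6 cells in the same way gives H(Y) = 0.98523 bits and H(X,Y) = 1.84687 bits, so
I(X;Y) = 0.92413 + 0.98523 - 1.84687 = 0.0625 bits ✓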